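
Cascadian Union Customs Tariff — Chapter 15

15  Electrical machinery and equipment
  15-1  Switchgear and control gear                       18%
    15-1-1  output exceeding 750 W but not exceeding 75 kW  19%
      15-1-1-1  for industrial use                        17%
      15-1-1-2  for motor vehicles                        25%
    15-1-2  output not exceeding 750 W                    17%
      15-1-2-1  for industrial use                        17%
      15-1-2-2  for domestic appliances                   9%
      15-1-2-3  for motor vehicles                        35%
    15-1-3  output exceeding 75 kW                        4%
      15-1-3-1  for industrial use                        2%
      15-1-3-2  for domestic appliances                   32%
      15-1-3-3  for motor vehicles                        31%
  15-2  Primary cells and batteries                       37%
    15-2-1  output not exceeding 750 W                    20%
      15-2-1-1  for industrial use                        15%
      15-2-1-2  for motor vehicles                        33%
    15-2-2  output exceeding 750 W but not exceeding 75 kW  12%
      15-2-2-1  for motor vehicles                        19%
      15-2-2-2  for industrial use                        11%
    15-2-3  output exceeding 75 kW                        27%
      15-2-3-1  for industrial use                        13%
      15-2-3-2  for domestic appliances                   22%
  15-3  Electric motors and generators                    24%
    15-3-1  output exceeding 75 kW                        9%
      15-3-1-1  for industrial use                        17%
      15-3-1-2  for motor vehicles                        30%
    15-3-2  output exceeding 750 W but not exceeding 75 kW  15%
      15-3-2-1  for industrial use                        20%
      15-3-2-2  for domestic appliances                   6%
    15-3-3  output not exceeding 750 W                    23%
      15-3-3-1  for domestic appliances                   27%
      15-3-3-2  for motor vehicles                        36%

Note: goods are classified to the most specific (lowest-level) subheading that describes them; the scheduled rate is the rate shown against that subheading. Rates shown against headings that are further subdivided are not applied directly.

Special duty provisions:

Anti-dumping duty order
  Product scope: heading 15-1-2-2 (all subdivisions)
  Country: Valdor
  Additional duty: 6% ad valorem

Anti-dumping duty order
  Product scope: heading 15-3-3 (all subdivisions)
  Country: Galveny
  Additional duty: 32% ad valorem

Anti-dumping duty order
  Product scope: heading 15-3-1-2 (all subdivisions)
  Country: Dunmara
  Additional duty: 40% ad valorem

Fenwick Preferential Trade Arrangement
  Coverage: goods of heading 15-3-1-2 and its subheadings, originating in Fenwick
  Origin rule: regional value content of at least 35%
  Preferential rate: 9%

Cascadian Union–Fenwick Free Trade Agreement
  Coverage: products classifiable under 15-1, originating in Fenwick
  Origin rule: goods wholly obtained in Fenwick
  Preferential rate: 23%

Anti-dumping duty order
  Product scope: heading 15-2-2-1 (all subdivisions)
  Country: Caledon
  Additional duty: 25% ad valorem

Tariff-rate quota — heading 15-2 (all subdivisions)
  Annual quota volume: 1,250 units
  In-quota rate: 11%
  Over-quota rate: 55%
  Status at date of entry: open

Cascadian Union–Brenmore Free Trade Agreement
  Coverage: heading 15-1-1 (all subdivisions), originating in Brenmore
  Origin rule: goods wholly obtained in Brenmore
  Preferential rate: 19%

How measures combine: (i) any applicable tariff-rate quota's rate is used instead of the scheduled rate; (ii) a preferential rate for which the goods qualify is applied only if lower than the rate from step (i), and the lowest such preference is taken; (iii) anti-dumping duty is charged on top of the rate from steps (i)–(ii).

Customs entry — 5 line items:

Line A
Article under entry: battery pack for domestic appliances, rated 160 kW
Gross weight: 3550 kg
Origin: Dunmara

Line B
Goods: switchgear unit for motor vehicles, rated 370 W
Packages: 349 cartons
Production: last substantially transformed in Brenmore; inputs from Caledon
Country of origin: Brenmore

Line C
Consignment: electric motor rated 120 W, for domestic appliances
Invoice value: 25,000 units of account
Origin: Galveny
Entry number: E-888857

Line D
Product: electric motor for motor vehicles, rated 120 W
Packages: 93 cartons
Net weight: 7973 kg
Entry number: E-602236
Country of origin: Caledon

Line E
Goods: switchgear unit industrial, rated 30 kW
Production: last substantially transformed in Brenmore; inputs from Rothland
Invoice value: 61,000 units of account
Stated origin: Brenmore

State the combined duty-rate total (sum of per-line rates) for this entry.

Line A: battery pack → 15-2; rated 160 kW → 15-2-3; for domestic appliances → 15-2-3-2. Scheduled 22%. quota on 15-2 open → in-quota 11%. → 11%.
Line B: switchgear unit → 15-1; rated 370 W → 15-1-2; for motor vehicles → 15-1-2-3. Scheduled 35%. Brenmore agreement on 15-1-1: 15-1-2-3 not covered. → 35%.
Line C: electric motor → 15-3; rated 120 W → 15-3-3; for domestic appliances → 15-3-3-1. Scheduled 27%. anti-dumping (Galveny, 15-3-3): +32%; total 27% + 32% = 59%. → 59%.
Line D: electric motor → 15-3; rated 120 W → 15-3-3; for motor vehicles → 15-3-3-2. Scheduled 36%. No special measure applies. → 36%.
Line E: switchgear unit → 15-1; rated 30 kW → 15-1-1; industrial → 15-1-1-1. Scheduled 17%. Brenmore agreement on 15-1-1: not wholly obtained. → 17%.
Sum: 11% + 35% + 59% + 36% + 17% = 158%.

158%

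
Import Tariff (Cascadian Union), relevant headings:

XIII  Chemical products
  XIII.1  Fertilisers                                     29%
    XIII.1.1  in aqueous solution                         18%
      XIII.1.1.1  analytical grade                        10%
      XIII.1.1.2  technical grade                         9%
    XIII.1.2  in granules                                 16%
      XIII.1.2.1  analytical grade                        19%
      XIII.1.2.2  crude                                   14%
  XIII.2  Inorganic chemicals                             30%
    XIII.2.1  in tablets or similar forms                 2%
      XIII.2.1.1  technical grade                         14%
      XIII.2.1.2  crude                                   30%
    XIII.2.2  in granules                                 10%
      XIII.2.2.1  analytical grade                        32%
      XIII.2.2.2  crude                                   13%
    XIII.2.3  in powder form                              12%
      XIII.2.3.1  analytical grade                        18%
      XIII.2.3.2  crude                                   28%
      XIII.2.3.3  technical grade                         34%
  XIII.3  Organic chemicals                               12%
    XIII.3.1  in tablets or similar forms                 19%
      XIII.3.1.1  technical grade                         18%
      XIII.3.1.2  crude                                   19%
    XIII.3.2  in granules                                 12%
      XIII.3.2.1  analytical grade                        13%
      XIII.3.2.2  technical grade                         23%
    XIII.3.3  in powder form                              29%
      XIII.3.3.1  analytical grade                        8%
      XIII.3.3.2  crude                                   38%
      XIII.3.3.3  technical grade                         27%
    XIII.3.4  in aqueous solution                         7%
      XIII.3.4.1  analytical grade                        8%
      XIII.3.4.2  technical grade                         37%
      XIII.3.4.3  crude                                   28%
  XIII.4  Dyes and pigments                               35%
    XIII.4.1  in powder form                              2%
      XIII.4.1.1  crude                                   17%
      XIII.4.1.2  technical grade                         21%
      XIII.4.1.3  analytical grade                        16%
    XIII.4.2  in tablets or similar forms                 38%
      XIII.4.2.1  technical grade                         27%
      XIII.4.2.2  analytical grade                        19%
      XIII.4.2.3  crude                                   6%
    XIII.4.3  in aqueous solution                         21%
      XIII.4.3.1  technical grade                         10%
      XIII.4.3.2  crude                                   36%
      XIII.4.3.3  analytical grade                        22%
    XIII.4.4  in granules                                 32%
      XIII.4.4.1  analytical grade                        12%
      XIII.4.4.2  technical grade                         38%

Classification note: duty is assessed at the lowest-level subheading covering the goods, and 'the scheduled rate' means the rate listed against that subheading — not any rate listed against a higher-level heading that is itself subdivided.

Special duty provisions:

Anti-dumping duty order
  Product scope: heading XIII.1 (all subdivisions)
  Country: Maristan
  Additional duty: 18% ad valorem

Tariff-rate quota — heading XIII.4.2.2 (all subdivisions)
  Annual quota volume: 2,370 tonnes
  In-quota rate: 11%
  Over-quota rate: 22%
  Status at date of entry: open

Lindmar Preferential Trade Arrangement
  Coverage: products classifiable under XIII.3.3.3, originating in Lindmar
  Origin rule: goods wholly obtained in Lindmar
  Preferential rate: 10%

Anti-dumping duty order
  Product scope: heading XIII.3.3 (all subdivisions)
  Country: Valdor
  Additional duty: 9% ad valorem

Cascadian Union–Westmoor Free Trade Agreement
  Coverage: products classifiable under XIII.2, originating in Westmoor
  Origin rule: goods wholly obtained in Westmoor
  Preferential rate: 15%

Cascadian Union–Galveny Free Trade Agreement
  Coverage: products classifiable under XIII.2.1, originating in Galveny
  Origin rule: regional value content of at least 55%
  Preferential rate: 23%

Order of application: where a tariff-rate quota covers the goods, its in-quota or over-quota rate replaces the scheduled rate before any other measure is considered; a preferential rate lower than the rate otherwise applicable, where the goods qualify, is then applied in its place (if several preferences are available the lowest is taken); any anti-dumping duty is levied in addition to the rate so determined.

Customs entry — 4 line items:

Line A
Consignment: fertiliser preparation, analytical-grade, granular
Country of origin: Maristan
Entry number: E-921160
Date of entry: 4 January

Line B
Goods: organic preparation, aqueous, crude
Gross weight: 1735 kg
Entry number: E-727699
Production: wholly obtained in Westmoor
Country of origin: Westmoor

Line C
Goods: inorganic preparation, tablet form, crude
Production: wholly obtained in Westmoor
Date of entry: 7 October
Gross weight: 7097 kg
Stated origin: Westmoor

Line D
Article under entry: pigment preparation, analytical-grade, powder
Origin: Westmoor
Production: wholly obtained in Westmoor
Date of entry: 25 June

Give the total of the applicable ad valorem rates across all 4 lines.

Line A: fertiliser → XIII.1; granular → XIII.1.2; analytical-grade → XIII.1.2.1. Scheduled 19%. anti-dumping (Maristan, XIII.1): +18%; total 19% + 18% = 37%. → 37%.
Line B: organic → XIII.3; aqueous → XIII.3.4; crude → XIII.3.4.3. Scheduled 28%. Westmoor agreement on XIII.2: XIII.3.4.3 not covered. → 28%.
Line C: inorganic → XIII.2; tablet form → XIII.2.1; crude → XIII.2.1.2. Scheduled 30%. Westmoor agreement on XIII.2: wholly obtained → 15% available; preferential 15%. → 15%.
Line D: pigment → XIII.4; powder → XIII.4.1; analytical-grade → XIII.4.1.3. Scheduled 16%. Westmoor agreement on XIII.2: XIII.4.1.3 not covered. → 16%.
Sum: 37% + 28% + 15% + 16% = 96%.

96%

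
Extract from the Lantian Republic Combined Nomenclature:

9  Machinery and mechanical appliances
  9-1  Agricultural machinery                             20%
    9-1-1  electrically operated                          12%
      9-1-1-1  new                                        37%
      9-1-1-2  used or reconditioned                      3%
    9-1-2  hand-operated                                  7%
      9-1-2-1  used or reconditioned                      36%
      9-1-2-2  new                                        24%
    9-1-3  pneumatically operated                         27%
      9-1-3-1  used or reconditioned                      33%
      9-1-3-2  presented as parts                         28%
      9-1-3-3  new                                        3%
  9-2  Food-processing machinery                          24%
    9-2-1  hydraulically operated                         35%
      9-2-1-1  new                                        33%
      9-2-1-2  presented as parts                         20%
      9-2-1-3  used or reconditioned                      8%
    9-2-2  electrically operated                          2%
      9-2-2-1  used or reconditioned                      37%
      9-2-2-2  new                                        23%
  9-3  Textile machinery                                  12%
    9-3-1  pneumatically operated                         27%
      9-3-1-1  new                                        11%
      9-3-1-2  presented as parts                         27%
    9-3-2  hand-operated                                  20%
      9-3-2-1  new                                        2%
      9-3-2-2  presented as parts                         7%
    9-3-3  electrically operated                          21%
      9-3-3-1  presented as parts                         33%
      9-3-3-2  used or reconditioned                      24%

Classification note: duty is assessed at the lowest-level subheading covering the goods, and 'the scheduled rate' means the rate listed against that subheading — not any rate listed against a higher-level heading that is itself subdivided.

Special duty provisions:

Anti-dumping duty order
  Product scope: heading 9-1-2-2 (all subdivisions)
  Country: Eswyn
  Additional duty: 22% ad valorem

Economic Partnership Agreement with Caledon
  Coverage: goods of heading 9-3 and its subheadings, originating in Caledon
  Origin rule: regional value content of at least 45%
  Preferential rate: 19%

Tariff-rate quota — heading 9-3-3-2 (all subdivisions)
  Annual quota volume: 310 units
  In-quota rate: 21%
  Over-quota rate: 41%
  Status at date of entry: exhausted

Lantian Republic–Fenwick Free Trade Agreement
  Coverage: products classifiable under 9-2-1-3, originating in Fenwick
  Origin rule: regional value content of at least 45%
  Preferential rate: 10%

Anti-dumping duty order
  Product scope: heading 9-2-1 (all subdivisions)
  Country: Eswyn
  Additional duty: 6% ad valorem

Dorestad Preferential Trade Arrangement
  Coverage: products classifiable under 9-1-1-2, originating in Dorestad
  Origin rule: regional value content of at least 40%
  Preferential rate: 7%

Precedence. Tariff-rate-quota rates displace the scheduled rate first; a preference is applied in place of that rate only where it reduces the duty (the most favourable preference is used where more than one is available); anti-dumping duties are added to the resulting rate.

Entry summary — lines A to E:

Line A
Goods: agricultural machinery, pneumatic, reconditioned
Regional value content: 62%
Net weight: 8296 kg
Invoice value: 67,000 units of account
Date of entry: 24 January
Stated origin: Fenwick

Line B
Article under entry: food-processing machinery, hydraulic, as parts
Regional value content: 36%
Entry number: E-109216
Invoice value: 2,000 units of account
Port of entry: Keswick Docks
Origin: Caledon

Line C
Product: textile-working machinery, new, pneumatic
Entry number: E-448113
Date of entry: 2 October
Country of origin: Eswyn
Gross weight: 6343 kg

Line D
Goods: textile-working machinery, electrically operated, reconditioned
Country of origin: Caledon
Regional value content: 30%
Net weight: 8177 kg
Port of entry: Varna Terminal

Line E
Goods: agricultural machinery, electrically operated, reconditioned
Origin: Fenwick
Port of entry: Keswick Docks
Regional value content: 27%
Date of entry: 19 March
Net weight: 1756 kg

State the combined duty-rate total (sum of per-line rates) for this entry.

108%

Line A: agricultural → 9-1; pneumatic → 9-1-3; reconditioned → 9-1-3-1. Scheduled 33%. Fenwick agreement on 9-2-1-3: 9-1-3-1 not covered. → 33%.
Line B: food-processing → 9-2; hydraulic → 9-2-1; as parts → 9-2-1-2. Scheduled 20%. Caledon agreement on 9-3: 9-2-1-2 not covered. → 20%.
Line C: textile-working → 9-3; pneumatic → 9-3-1; new → 9-3-1-1. Scheduled 11%. No special measure applies. → 11%.
Line D: textile-working → 9-3; electrically operated → 9-3-3; reconditioned → 9-3-3-2. Scheduled 24%. quota on 9-3-3-2 exhausted → over-quota 41%; Caledon agreement on 9-3: RVC < 45%. → 41%.
Line E: agricultural → 9-1; electrically operated → 9-1-1; reconditioned → 9-1-1-2. Scheduled 3%. Fenwick agreement on 9-2-1-3: 9-1-1-2 not covered. → 3%.
Sum: 33% + 20% + 11% + 41% + 3% = 108%.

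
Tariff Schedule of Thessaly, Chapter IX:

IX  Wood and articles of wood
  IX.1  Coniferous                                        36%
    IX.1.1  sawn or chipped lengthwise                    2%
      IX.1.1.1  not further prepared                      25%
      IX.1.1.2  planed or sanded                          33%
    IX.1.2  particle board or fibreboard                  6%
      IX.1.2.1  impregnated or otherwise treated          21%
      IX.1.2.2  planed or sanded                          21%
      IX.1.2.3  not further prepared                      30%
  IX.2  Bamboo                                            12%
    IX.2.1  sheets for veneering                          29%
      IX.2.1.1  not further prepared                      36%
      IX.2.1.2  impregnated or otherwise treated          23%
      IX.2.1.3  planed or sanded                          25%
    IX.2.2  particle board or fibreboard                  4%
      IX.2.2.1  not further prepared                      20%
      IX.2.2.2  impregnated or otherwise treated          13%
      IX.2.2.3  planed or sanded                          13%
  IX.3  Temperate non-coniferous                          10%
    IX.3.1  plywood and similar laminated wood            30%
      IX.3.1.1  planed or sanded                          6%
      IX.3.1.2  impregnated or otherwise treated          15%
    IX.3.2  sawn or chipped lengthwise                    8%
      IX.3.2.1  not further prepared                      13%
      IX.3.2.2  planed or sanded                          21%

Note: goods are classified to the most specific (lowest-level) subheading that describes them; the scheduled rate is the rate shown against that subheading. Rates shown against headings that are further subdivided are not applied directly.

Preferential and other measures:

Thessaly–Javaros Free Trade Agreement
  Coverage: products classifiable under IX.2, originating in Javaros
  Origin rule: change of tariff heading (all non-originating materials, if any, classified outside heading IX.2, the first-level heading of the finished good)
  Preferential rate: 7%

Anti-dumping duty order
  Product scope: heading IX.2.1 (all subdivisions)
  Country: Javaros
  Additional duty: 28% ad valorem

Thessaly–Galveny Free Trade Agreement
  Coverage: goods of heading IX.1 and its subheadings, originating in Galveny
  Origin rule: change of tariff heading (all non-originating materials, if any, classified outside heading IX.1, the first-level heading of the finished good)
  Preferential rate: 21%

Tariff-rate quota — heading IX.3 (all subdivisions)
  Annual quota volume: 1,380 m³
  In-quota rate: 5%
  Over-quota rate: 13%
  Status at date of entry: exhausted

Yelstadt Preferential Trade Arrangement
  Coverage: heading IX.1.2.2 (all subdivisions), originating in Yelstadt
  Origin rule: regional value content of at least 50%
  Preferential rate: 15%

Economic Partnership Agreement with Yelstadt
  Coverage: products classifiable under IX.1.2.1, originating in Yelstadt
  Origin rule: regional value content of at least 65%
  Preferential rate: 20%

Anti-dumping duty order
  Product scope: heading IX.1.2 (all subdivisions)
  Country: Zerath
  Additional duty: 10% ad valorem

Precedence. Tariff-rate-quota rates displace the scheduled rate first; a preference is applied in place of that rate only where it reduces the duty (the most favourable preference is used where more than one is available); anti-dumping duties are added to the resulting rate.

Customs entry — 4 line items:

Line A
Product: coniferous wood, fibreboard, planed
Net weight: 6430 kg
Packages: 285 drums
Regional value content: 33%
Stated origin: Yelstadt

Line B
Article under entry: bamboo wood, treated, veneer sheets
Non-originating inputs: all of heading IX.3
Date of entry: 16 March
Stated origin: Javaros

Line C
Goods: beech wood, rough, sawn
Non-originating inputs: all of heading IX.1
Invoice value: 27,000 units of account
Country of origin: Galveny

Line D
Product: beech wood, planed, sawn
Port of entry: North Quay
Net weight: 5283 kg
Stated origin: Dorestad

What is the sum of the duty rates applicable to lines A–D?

82%

Line A: coniferous → IX.1; fibreboard → IX.1.2; planed → IX.1.2.2. Scheduled 21%. Yelstadt agreement on IX.1.2.2: RVC < 50%; Yelstadt agreement on IX.1.2.1: IX.1.2.2 not covered. → 21%.
Line B: bamboo → IX.2; veneer sheets → IX.2.1; treated → IX.2.1.2. Scheduled 23%. Javaros agreement on IX.2: CTH met → 7% available; preferential 7%; anti-dumping (Javaros, IX.2.1): +28%; total 7% + 28% = 35%. → 35%.
Line C: beech → IX.3; sawn → IX.3.2; rough → IX.3.2.1. Scheduled 13%. quota on IX.3 exhausted → over-quota 13%; Galveny agreement on IX.1: IX.3.2.1 not covered. → 13%.
Line D: beech → IX.3; sawn → IX.3.2; planed → IX.3.2.2. Scheduled 21%. quota on IX.3 exhausted → over-quota 13%. → 13%.
Sum: 21% + 35% + 13% + 13% = 82%.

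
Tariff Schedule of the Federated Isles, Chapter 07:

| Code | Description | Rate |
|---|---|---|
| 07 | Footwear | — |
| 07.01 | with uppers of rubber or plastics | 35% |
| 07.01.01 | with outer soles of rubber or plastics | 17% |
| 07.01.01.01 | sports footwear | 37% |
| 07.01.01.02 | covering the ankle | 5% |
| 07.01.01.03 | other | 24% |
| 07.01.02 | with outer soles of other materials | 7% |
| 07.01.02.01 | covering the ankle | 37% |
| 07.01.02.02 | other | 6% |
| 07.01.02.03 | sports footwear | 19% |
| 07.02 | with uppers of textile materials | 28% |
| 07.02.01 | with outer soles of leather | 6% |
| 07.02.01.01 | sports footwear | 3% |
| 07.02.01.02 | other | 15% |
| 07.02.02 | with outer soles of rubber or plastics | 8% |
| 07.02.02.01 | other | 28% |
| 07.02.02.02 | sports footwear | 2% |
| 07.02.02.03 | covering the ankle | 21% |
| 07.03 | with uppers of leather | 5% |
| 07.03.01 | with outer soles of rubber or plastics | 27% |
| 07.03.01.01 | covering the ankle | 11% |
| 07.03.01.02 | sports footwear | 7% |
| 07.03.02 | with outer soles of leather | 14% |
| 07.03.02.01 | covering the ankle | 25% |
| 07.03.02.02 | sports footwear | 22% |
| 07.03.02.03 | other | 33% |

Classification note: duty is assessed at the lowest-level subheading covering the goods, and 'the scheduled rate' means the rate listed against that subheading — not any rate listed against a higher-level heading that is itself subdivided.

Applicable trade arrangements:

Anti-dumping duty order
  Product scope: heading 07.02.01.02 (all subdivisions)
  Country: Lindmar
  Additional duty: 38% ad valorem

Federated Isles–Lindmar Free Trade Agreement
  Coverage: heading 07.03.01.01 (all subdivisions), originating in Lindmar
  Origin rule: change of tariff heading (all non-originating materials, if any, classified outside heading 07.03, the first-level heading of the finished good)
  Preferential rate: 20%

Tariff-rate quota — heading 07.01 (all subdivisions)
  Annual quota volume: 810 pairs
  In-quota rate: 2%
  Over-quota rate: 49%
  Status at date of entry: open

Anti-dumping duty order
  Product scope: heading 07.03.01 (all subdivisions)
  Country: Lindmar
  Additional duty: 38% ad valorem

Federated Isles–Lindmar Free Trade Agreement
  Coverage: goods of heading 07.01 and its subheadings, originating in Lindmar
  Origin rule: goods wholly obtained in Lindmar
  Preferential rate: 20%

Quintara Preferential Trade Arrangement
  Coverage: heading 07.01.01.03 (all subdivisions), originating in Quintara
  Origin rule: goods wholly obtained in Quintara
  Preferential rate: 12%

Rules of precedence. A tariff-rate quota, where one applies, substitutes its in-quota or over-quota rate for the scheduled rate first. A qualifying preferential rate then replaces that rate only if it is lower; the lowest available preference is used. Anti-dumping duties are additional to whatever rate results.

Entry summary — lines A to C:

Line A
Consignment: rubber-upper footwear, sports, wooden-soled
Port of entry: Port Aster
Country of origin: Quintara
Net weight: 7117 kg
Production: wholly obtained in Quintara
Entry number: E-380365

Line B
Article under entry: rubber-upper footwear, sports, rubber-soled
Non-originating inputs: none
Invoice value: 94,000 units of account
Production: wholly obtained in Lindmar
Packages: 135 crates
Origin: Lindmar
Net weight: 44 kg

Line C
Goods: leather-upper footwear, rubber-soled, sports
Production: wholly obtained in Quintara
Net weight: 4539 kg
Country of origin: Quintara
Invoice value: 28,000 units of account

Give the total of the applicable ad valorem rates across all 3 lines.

11%

Line A: rubber-upper → 07.01; wooden-soled → 07.01.02; sports → 07.01.02.03. Scheduled 19%. quota on 07.01 open → in-quota 2%; Quintara agreement on 07.01.01.03: 07.01.02.03 not covered. → 2%.
Line B: rubber-upper → 07.01; rubber-soled → 07.01.01; sports → 07.01.01.01. Scheduled 37%. quota on 07.01 open → in-quota 2%; Lindmar agreement on 07.03.01.01: 07.01.01.01 not covered; Lindmar agreement on 07.01: wholly obtained → 20% available; preference 20% not lower than 2% → no reduction. → 2%.
Line C: leather-upper → 07.03; rubber-soled → 07.03.01; sports → 07.03.01.02. Scheduled 7%. Quintara agreement on 07.01.01.03: 07.03.01.02 not covered. → 7%.
Sum: 2% + 2% + 7% = 11%.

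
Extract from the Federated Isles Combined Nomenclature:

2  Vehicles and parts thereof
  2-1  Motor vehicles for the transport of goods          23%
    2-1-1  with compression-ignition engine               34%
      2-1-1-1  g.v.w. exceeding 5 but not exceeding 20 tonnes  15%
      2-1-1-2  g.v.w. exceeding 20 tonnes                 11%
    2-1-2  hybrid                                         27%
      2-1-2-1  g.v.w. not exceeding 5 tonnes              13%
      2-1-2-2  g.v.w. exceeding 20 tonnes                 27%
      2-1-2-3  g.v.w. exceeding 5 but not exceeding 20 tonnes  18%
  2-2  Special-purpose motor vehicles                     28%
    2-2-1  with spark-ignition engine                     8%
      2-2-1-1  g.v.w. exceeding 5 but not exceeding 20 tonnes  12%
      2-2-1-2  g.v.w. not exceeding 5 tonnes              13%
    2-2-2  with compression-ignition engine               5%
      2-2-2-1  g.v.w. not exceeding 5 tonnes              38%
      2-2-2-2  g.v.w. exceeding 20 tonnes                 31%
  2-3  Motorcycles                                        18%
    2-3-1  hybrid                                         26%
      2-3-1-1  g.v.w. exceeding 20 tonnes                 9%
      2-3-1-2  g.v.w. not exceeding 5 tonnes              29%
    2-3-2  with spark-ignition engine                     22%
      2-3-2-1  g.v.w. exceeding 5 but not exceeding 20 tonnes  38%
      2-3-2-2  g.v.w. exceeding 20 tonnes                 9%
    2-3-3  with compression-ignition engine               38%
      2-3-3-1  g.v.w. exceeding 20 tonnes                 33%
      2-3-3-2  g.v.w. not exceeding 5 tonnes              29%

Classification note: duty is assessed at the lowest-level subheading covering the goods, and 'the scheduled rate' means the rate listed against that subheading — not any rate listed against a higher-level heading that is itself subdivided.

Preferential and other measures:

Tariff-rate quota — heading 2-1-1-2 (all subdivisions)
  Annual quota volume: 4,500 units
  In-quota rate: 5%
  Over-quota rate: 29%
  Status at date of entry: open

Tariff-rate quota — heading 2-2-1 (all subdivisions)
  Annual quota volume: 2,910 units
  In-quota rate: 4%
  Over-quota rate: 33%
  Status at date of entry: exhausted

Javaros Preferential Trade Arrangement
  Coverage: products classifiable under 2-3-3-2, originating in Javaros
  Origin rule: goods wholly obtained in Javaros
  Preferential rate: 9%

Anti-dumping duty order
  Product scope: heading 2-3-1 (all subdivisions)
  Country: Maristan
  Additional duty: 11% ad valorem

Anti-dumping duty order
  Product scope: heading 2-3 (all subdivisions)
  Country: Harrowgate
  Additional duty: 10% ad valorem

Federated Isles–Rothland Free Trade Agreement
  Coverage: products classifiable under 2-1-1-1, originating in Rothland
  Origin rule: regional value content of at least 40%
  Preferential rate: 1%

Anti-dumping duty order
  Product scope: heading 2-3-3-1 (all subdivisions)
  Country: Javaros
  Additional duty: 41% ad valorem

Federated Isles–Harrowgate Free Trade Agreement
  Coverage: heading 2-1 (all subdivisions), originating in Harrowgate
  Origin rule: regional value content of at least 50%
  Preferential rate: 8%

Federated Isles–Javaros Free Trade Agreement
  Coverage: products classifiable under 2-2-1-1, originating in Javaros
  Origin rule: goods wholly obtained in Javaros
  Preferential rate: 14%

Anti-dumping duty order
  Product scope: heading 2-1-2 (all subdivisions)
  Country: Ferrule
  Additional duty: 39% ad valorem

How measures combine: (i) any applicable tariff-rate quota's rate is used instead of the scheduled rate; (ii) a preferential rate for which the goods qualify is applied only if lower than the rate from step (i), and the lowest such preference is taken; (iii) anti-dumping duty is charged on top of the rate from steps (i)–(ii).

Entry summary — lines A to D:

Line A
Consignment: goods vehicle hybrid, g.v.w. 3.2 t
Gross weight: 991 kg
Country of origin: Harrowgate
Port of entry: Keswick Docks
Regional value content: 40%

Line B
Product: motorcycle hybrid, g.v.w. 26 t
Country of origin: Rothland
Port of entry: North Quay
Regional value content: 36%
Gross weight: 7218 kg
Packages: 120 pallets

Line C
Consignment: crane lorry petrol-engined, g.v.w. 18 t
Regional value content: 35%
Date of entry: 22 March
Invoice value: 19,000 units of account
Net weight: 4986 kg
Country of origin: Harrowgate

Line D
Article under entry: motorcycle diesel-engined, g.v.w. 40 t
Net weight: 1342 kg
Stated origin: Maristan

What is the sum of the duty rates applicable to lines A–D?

Line A: goods vehicle → 2-1; hybrid → 2-1-2; g.v.w. 3.2 t → 2-1-2-1. Scheduled 13%. Harrowgate agreement on 2-1: RVC < 50%. → 13%.
Line B: motorcycle → 2-3; hybrid → 2-3-1; g.v.w. 26 t → 2-3-1-1. Scheduled 9%. Rothland agreement on 2-1-1-1: 2-3-1-1 not covered. → 9%.
Line C: crane lorry → 2-2; petrol-engined → 2-2-1; g.v.w. 18 t → 2-2-1-1. Scheduled 12%. quota on 2-2-1 exhausted → over-quota 33%; Harrowgate agreement on 2-1: 2-2-1-1 not covered. → 33%.
Line D: motorcycle → 2-3; diesel-engined → 2-3-3; g.v.w. 40 t → 2-3-3-1. Scheduled 33%. No special measure applies. → 33%.
Sum: 13% + 9% + 33% + 33% = 88%.

88%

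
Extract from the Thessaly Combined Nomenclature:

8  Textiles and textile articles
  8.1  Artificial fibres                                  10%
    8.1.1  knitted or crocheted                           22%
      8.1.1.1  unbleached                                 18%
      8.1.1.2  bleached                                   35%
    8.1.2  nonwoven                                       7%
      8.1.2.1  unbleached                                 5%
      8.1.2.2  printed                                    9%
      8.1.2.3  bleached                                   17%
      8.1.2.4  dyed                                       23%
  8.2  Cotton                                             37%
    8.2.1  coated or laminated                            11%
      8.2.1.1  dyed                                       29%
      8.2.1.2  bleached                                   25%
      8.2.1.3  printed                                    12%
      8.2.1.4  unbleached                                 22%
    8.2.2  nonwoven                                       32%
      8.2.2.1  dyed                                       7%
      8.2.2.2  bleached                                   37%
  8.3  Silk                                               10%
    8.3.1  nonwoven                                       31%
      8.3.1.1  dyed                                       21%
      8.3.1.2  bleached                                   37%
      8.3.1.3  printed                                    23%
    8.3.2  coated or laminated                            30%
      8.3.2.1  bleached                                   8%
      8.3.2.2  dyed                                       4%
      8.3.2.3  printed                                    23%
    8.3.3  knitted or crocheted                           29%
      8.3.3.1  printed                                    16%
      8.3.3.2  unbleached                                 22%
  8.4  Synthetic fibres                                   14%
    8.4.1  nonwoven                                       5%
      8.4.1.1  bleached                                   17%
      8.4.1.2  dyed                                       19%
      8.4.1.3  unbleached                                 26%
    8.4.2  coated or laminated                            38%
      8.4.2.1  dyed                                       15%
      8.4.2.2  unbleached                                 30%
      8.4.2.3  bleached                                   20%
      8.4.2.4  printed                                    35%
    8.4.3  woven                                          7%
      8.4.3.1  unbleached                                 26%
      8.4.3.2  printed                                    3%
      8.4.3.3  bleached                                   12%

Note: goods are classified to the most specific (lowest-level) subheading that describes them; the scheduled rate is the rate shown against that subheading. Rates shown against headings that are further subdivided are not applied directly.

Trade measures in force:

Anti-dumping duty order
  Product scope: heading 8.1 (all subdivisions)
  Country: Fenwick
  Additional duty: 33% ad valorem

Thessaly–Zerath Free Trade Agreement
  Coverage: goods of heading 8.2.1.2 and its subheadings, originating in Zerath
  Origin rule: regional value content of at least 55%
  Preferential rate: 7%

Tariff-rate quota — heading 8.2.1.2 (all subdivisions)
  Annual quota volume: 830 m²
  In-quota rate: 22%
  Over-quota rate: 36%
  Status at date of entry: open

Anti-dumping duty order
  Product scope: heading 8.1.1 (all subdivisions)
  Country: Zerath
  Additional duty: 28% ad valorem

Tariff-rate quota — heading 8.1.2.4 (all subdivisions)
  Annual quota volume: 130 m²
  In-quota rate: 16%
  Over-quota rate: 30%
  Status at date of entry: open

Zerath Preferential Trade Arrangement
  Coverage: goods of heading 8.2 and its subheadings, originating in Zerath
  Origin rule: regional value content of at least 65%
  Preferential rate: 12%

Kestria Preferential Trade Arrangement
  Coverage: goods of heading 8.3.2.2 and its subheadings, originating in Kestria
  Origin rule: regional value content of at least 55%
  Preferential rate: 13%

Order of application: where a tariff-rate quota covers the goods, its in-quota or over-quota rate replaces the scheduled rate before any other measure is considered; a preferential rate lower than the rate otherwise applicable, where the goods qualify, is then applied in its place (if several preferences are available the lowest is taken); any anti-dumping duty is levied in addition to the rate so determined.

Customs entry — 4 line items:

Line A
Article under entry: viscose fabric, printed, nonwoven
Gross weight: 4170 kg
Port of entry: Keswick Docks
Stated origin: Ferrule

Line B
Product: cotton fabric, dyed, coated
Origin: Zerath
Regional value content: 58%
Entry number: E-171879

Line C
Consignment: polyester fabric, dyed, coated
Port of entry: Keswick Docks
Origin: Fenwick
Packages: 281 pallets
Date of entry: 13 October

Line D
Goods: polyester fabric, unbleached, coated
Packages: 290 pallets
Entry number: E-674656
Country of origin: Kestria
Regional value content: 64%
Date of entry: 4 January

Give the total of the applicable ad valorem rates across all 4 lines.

83%

Line A: viscose → 8.1; nonwoven → 8.1.2; printed → 8.1.2.2. Scheduled 9%. No special measure applies. → 9%.
Line B: cotton → 8.2; coated → 8.2.1; dyed → 8.2.1.1. Scheduled 29%. Zerath agreement on 8.2.1.2: 8.2.1.1 not covered; Zerath agreement on 8.2: RVC < 65%. → 29%.
Line C: polyester → 8.4; coated → 8.4.2; dyed → 8.4.2.1. Scheduled 15%. No special measure applies. → 15%.
Line D: polyester → 8.4; coated → 8.4.2; unbleached → 8.4.2.2. Scheduled 30%. Kestria agreement on 8.3.2.2: 8.4.2.2 not covered. → 30%.
Sum: 9% + 29% + 15% + 30% = 83%.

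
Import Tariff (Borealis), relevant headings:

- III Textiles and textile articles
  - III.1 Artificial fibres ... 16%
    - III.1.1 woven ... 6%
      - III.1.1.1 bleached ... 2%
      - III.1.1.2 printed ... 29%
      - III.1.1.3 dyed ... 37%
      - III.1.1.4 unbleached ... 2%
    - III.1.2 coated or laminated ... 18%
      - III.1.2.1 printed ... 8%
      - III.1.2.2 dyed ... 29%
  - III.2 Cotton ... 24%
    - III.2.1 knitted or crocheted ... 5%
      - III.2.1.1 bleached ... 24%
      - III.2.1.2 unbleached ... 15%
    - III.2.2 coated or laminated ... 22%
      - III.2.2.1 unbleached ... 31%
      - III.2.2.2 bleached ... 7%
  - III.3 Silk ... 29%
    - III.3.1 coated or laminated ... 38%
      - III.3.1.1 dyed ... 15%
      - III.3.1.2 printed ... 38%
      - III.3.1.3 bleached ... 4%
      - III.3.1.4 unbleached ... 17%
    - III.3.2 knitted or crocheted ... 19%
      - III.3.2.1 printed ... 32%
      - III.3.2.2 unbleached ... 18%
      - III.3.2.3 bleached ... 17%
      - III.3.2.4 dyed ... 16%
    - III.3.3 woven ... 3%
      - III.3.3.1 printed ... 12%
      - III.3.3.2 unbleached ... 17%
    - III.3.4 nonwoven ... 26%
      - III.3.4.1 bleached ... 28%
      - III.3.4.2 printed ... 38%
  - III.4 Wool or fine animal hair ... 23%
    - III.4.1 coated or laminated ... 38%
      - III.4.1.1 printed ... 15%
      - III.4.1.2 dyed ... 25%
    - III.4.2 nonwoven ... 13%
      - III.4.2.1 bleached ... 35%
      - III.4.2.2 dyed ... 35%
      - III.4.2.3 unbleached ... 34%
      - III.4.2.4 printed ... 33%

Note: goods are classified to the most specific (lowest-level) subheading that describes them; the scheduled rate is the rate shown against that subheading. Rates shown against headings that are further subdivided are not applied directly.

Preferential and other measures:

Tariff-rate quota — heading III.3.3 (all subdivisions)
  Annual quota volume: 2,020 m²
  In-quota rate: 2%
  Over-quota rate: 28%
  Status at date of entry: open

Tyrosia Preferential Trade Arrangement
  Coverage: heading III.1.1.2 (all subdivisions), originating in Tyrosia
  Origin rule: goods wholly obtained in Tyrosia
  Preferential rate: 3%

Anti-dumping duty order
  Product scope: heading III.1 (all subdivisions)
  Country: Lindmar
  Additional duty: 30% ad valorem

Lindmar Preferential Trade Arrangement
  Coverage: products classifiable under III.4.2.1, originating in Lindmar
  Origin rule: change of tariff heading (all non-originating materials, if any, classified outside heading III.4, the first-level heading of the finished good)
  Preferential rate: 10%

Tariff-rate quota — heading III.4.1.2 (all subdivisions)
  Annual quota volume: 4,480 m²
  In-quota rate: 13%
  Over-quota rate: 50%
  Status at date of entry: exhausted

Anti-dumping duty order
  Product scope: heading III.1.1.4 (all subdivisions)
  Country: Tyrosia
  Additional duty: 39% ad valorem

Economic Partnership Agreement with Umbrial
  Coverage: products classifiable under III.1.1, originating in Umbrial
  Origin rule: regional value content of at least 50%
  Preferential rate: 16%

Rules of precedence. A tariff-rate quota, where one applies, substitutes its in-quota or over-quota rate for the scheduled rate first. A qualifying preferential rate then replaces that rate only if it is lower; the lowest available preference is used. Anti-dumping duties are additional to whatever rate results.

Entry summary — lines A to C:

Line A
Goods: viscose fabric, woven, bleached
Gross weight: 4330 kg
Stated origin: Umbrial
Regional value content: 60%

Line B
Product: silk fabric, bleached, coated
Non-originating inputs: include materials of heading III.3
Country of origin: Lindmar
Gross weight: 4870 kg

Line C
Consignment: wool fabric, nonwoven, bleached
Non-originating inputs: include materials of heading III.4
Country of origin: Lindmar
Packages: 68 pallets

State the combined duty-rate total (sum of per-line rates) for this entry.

41%

Line A: viscose → III.1; woven → III.1.1; bleached → III.1.1.1. Scheduled 2%. Umbrial agreement on III.1.1: RVC ≥ 50% → 16% available; preference 16% not lower than 2% → no reduction. → 2%.
Line B: silk → III.3; coated → III.3.1; bleached → III.3.1.3. Scheduled 4%. Lindmar agreement on III.4.2.1: III.3.1.3 not covered. → 4%.
Line C: wool → III.4; nonwoven → III.4.2; bleached → III.4.2.1. Scheduled 35%. Lindmar agreement on III.4.2.1: CTH not met. → 35%.
Sum: 2% + 4% + 35% = 41%.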